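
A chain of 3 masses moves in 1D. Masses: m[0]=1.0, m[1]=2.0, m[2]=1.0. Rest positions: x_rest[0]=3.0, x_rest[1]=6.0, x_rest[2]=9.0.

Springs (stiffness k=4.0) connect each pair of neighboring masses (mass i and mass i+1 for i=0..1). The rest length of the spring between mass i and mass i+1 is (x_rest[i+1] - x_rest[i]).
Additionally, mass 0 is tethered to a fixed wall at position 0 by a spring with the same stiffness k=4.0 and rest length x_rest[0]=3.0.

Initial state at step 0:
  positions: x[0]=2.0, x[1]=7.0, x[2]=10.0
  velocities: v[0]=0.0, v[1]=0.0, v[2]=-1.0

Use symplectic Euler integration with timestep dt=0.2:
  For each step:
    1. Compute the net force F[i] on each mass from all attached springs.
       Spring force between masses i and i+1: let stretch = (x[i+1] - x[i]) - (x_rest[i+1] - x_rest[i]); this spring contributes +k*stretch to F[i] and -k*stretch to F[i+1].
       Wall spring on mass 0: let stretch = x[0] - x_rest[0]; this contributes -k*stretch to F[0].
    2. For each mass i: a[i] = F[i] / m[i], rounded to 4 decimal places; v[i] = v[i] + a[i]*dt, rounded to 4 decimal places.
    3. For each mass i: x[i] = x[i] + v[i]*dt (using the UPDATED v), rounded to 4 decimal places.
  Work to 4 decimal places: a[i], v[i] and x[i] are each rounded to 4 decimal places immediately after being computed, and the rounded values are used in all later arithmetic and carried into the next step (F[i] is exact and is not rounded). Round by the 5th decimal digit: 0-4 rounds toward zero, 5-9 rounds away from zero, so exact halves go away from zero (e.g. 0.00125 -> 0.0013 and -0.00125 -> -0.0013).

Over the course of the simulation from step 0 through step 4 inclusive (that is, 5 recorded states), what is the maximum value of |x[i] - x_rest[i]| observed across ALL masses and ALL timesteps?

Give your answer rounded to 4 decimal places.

Answer: 1.5455

Derivation:
Step 0: x=[2.0000 7.0000 10.0000] v=[0.0000 0.0000 -1.0000]
Step 1: x=[2.4800 6.8400 9.8000] v=[2.4000 -0.8000 -1.0000]
Step 2: x=[3.2608 6.5680 9.6064] v=[3.9040 -1.3600 -0.9680]
Step 3: x=[4.0490 6.2745 9.4067] v=[3.9411 -1.4675 -0.9987]
Step 4: x=[4.5455 6.0535 9.1858] v=[2.4823 -1.1048 -1.1045]
Max displacement = 1.5455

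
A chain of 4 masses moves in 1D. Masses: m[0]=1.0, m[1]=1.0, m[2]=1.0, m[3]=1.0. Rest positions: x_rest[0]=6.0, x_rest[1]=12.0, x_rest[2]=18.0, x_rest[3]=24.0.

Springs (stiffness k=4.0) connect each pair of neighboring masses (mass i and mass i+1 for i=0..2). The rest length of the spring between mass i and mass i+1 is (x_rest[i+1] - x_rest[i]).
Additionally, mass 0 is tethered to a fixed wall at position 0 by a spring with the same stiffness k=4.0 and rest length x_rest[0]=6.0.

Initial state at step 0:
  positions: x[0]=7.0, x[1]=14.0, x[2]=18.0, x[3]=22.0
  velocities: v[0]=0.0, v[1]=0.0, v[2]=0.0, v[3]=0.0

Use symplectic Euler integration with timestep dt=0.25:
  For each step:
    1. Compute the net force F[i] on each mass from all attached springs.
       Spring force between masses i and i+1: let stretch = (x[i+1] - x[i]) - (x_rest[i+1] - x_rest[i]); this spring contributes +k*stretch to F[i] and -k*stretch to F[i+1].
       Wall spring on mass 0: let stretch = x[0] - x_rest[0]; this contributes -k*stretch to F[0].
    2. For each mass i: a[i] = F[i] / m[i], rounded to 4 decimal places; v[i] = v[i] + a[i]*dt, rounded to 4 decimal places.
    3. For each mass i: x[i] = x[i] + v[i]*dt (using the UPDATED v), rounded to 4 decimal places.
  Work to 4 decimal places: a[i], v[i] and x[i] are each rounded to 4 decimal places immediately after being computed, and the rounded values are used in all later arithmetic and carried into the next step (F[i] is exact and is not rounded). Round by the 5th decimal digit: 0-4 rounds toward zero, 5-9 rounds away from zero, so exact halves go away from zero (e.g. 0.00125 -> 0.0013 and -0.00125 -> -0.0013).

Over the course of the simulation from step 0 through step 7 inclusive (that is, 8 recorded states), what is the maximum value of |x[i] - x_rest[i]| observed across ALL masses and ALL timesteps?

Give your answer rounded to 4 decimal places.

Answer: 2.1140

Derivation:
Step 0: x=[7.0000 14.0000 18.0000 22.0000] v=[0.0000 0.0000 0.0000 0.0000]
Step 1: x=[7.0000 13.2500 18.0000 22.5000] v=[0.0000 -3.0000 0.0000 2.0000]
Step 2: x=[6.8125 12.1250 17.9375 23.3750] v=[-0.7500 -4.5000 -0.2500 3.5000]
Step 3: x=[6.2500 11.1250 17.7813 24.3906] v=[-2.2500 -4.0000 -0.6250 4.0625]
Step 4: x=[5.3438 10.5703 17.6133 25.2539] v=[-3.6250 -2.2187 -0.6720 3.4532]
Step 5: x=[4.4082 10.4698 17.5947 25.7071] v=[-3.7423 -0.4022 -0.0744 1.8126]
Step 6: x=[3.8860 10.6351 17.8230 25.6322] v=[-2.0889 0.6611 0.9131 -0.2998]
Step 7: x=[4.0796 10.9101 18.2066 25.1050] v=[0.7742 1.0999 1.5344 -2.1090]
Max displacement = 2.1140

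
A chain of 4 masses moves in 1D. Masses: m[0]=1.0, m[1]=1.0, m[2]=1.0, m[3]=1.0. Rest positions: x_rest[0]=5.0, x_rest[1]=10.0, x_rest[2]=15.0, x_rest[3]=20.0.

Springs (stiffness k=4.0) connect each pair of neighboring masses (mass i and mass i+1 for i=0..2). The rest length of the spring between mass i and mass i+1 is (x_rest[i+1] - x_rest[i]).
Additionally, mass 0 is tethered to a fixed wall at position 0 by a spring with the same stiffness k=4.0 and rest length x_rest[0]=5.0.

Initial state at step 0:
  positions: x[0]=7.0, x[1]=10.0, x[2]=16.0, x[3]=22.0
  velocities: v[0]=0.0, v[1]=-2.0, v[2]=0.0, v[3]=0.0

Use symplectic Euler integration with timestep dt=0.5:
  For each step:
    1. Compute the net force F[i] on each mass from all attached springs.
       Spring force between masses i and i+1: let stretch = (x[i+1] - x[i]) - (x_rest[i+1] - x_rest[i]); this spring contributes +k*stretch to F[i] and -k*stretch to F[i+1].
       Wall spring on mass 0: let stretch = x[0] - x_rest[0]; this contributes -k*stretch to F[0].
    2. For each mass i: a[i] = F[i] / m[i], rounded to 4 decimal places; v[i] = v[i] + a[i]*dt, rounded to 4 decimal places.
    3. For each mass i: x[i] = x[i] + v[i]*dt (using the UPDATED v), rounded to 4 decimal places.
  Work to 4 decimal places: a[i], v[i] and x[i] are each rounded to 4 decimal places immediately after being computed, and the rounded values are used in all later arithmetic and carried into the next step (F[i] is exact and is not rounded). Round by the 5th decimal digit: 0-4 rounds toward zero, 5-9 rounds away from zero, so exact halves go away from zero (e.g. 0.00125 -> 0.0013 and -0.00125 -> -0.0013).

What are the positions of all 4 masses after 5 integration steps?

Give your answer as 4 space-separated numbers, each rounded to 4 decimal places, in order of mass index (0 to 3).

Step 0: x=[7.0000 10.0000 16.0000 22.0000] v=[0.0000 -2.0000 0.0000 0.0000]
Step 1: x=[3.0000 12.0000 16.0000 21.0000] v=[-8.0000 4.0000 0.0000 -2.0000]
Step 2: x=[5.0000 9.0000 17.0000 20.0000] v=[4.0000 -6.0000 2.0000 -2.0000]
Step 3: x=[6.0000 10.0000 13.0000 21.0000] v=[2.0000 2.0000 -8.0000 2.0000]
Step 4: x=[5.0000 10.0000 14.0000 19.0000] v=[-2.0000 0.0000 2.0000 -4.0000]
Step 5: x=[4.0000 9.0000 16.0000 17.0000] v=[-2.0000 -2.0000 4.0000 -4.0000]

Answer: 4.0000 9.0000 16.0000 17.0000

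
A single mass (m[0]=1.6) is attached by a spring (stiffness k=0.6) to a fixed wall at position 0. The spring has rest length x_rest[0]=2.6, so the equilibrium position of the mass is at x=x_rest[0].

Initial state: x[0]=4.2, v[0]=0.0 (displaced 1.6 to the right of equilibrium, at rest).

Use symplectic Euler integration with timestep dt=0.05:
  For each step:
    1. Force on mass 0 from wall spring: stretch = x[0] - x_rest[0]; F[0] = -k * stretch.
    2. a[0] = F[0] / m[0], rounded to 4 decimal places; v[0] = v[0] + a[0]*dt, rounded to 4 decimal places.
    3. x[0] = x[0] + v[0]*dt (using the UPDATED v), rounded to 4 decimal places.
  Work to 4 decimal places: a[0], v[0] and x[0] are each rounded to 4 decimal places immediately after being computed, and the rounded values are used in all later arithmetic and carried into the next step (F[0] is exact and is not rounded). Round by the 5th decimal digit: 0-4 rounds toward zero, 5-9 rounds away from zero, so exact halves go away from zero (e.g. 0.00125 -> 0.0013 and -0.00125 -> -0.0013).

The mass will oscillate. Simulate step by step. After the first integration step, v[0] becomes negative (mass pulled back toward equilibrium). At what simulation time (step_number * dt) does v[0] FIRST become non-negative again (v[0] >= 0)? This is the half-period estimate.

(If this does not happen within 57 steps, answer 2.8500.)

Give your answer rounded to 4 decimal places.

Answer: 2.8500

Derivation:
Step 0: x=[4.2000] v=[0.0000]
Step 1: x=[4.1985] v=[-0.0300]
Step 2: x=[4.1955] v=[-0.0600]
Step 3: x=[4.1910] v=[-0.0899]
Step 4: x=[4.1850] v=[-0.1197]
Step 5: x=[4.1775] v=[-0.1494]
Step 6: x=[4.1686] v=[-0.1790]
Step 7: x=[4.1582] v=[-0.2084]
Step 8: x=[4.1463] v=[-0.2376]
Step 9: x=[4.1330] v=[-0.2666]
Step 10: x=[4.1182] v=[-0.2953]
Step 11: x=[4.1020] v=[-0.3238]
Step 12: x=[4.0844] v=[-0.3520]
Step 13: x=[4.0654] v=[-0.3798]
Step 14: x=[4.0450] v=[-0.4073]
Step 15: x=[4.0233] v=[-0.4344]
Step 16: x=[4.0002] v=[-0.4611]
Step 17: x=[3.9758] v=[-0.4874]
Step 18: x=[3.9501] v=[-0.5132]
Step 19: x=[3.9232] v=[-0.5385]
Step 20: x=[3.8950] v=[-0.5633]
Step 21: x=[3.8656] v=[-0.5876]
Step 22: x=[3.8350] v=[-0.6113]
Step 23: x=[3.8033] v=[-0.6345]
Step 24: x=[3.7704] v=[-0.6571]
Step 25: x=[3.7365] v=[-0.6790]
Step 26: x=[3.7015] v=[-0.7003]
Step 27: x=[3.6655] v=[-0.7210]
Step 28: x=[3.6285] v=[-0.7410]
Step 29: x=[3.5905] v=[-0.7603]
Step 30: x=[3.5516] v=[-0.7789]
Step 31: x=[3.5118] v=[-0.7967]
Step 32: x=[3.4711] v=[-0.8138]
Step 33: x=[3.4296] v=[-0.8301]
Step 34: x=[3.3873] v=[-0.8457]
Step 35: x=[3.3443] v=[-0.8605]
Step 36: x=[3.3006] v=[-0.8745]
Step 37: x=[3.2562] v=[-0.8876]
Step 38: x=[3.2112] v=[-0.8999]
Step 39: x=[3.1656] v=[-0.9114]
Step 40: x=[3.1195] v=[-0.9220]
Step 41: x=[3.0729] v=[-0.9317]
Step 42: x=[3.0259] v=[-0.9406]
Step 43: x=[2.9785] v=[-0.9486]
Step 44: x=[2.9307] v=[-0.9557]
Step 45: x=[2.8826] v=[-0.9619]
Step 46: x=[2.8342] v=[-0.9672]
Step 47: x=[2.7856] v=[-0.9716]
Step 48: x=[2.7368] v=[-0.9751]
Step 49: x=[2.6879] v=[-0.9777]
Step 50: x=[2.6389] v=[-0.9794]
Step 51: x=[2.5899] v=[-0.9801]
Step 52: x=[2.5409] v=[-0.9799]
Step 53: x=[2.4920] v=[-0.9788]
Step 54: x=[2.4432] v=[-0.9768]
Step 55: x=[2.3945] v=[-0.9739]
Step 56: x=[2.3460] v=[-0.9700]
Step 57: x=[2.2977] v=[-0.9652]
v[0] did not become non-negative within 57 steps; using fallback time=2.8500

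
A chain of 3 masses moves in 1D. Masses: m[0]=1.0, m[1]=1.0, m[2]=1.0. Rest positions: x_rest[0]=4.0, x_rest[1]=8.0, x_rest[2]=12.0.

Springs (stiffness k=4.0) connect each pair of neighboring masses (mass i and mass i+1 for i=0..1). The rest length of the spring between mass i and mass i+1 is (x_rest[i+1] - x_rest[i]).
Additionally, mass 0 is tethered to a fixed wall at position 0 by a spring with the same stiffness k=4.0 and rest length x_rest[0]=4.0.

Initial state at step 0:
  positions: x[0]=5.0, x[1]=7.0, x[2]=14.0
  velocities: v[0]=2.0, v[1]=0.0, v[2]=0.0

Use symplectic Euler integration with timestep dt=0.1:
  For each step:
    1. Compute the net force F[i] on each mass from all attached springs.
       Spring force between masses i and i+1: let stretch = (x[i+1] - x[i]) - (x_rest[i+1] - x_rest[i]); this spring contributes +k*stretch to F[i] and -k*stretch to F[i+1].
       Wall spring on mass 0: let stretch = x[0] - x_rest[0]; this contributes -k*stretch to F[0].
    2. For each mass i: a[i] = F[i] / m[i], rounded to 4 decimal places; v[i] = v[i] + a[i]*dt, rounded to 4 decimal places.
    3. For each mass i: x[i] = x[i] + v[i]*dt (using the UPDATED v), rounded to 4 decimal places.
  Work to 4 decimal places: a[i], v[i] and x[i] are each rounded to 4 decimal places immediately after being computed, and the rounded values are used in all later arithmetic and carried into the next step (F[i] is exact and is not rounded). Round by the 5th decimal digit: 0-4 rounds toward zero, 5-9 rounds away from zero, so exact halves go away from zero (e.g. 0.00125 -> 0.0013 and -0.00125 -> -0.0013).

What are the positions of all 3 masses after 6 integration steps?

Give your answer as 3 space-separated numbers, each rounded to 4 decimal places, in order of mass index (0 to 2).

Step 0: x=[5.0000 7.0000 14.0000] v=[2.0000 0.0000 0.0000]
Step 1: x=[5.0800 7.2000 13.8800] v=[0.8000 2.0000 -1.2000]
Step 2: x=[5.0416 7.5824 13.6528] v=[-0.3840 3.8240 -2.2720]
Step 3: x=[4.9032 8.1060 13.3428] v=[-1.3843 5.2358 -3.1002]
Step 4: x=[4.6968 8.7109 12.9833] v=[-2.0645 6.0494 -3.5949]
Step 5: x=[4.4630 9.3262 12.6129] v=[-2.3376 6.1527 -3.7039]
Step 6: x=[4.2453 9.8784 12.2710] v=[-2.1775 5.5221 -3.4186]

Answer: 4.2453 9.8784 12.2710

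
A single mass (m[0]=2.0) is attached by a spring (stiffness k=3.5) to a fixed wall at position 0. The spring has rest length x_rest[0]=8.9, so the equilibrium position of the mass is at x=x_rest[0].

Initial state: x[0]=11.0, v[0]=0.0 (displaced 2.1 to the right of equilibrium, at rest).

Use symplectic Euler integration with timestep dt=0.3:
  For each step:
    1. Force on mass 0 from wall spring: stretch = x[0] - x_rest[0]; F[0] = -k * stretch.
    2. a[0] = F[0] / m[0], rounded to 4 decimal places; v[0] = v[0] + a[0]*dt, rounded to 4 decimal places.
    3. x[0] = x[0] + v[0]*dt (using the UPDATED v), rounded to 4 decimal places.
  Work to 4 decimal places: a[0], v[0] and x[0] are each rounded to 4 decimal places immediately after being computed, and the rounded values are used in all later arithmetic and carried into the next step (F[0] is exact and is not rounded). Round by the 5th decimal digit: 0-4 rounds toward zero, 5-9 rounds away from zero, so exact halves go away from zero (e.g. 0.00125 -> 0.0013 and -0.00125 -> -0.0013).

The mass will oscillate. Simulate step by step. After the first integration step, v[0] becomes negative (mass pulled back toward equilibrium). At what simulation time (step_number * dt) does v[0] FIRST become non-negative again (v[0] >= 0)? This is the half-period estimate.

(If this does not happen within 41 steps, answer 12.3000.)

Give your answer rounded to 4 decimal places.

Step 0: x=[11.0000] v=[0.0000]
Step 1: x=[10.6693] v=[-1.1025]
Step 2: x=[10.0599] v=[-2.0314]
Step 3: x=[9.2678] v=[-2.6403]
Step 4: x=[8.4178] v=[-2.8334]
Step 5: x=[7.6437] v=[-2.5802]
Step 6: x=[7.0675] v=[-1.9207]
Step 7: x=[6.7799] v=[-0.9586]
Step 8: x=[6.8263] v=[0.1545]
First v>=0 after going negative at step 8, time=2.4000

Answer: 2.4000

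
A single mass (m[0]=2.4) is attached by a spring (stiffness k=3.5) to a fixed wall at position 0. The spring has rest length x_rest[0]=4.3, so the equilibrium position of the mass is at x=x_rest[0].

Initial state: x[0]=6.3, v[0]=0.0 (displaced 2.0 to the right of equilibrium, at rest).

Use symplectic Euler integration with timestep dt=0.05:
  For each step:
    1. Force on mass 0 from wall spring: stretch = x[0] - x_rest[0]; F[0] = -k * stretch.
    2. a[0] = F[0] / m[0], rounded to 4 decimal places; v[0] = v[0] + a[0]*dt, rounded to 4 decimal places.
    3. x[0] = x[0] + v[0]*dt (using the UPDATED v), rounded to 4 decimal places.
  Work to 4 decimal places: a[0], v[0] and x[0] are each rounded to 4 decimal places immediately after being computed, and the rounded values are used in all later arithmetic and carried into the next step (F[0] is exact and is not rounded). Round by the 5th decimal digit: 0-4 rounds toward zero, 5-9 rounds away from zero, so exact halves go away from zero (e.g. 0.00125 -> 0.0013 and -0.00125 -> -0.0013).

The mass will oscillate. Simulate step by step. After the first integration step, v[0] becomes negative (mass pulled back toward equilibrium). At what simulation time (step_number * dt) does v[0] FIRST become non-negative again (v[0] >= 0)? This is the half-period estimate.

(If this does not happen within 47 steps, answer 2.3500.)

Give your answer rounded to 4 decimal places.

Answer: 2.3500

Derivation:
Step 0: x=[6.3000] v=[0.0000]
Step 1: x=[6.2927] v=[-0.1458]
Step 2: x=[6.2781] v=[-0.2911]
Step 3: x=[6.2563] v=[-0.4353]
Step 4: x=[6.2274] v=[-0.5779]
Step 5: x=[6.1915] v=[-0.7184]
Step 6: x=[6.1487] v=[-0.8563]
Step 7: x=[6.0991] v=[-0.9911]
Step 8: x=[6.0430] v=[-1.1223]
Step 9: x=[5.9805] v=[-1.2494]
Step 10: x=[5.9119] v=[-1.3719]
Step 11: x=[5.8374] v=[-1.4894]
Step 12: x=[5.7573] v=[-1.6015]
Step 13: x=[5.6719] v=[-1.7078]
Step 14: x=[5.5815] v=[-1.8078]
Step 15: x=[5.4864] v=[-1.9012]
Step 16: x=[5.3870] v=[-1.9877]
Step 17: x=[5.2837] v=[-2.0670]
Step 18: x=[5.1768] v=[-2.1387]
Step 19: x=[5.0667] v=[-2.2026]
Step 20: x=[4.9538] v=[-2.2585]
Step 21: x=[4.8385] v=[-2.3062]
Step 22: x=[4.7212] v=[-2.3455]
Step 23: x=[4.6024] v=[-2.3762]
Step 24: x=[4.4825] v=[-2.3983]
Step 25: x=[4.3619] v=[-2.4116]
Step 26: x=[4.2411] v=[-2.4161]
Step 27: x=[4.1205] v=[-2.4118]
Step 28: x=[4.0006] v=[-2.3987]
Step 29: x=[3.8818] v=[-2.3769]
Step 30: x=[3.7645] v=[-2.3464]
Step 31: x=[3.6491] v=[-2.3074]
Step 32: x=[3.5361] v=[-2.2599]
Step 33: x=[3.4259] v=[-2.2042]
Step 34: x=[3.3189] v=[-2.1405]
Step 35: x=[3.2155] v=[-2.0690]
Step 36: x=[3.1160] v=[-1.9899]
Step 37: x=[3.0208] v=[-1.9036]
Step 38: x=[2.9303] v=[-1.8103]
Step 39: x=[2.8448] v=[-1.7104]
Step 40: x=[2.7646] v=[-1.6043]
Step 41: x=[2.6900] v=[-1.4923]
Step 42: x=[2.6213] v=[-1.3749]
Step 43: x=[2.5587] v=[-1.2525]
Step 44: x=[2.5024] v=[-1.1255]
Step 45: x=[2.4527] v=[-0.9944]
Step 46: x=[2.4097] v=[-0.8597]
Step 47: x=[2.3736] v=[-0.7219]
v[0] did not become non-negative within 47 steps; using fallback time=2.3500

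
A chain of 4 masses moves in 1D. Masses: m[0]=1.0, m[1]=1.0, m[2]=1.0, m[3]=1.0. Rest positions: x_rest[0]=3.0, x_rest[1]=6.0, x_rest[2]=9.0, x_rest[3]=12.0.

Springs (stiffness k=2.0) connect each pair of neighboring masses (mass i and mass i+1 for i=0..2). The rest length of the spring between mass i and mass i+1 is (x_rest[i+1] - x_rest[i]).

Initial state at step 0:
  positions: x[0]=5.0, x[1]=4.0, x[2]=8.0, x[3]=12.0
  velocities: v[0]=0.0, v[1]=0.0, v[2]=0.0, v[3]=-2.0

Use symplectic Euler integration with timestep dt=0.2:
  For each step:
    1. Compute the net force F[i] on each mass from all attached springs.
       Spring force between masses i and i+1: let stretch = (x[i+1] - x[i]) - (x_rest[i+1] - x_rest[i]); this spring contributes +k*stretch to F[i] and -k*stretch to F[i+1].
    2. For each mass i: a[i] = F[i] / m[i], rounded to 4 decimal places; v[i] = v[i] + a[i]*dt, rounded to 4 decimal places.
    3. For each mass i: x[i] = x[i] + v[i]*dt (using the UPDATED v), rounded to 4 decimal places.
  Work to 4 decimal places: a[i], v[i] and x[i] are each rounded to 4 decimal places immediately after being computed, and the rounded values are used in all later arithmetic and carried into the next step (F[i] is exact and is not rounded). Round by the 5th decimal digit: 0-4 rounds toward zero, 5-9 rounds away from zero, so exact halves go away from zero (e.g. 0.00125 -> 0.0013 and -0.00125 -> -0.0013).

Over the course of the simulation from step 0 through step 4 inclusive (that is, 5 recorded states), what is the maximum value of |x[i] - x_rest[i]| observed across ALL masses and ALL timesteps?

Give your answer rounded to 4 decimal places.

Step 0: x=[5.0000 4.0000 8.0000 12.0000] v=[0.0000 0.0000 0.0000 -2.0000]
Step 1: x=[4.6800 4.4000 8.0000 11.5200] v=[-1.6000 2.0000 0.0000 -2.4000]
Step 2: x=[4.0976 5.1104 7.9936 10.9984] v=[-2.9120 3.5520 -0.0320 -2.6080]
Step 3: x=[3.3562 5.9704 7.9969 10.4764] v=[-3.7069 4.3002 0.0166 -2.6099]
Step 4: x=[2.5840 6.7834 8.0365 9.9961] v=[-3.8612 4.0651 0.1978 -2.4017]
Max displacement = 2.0039

Answer: 2.0039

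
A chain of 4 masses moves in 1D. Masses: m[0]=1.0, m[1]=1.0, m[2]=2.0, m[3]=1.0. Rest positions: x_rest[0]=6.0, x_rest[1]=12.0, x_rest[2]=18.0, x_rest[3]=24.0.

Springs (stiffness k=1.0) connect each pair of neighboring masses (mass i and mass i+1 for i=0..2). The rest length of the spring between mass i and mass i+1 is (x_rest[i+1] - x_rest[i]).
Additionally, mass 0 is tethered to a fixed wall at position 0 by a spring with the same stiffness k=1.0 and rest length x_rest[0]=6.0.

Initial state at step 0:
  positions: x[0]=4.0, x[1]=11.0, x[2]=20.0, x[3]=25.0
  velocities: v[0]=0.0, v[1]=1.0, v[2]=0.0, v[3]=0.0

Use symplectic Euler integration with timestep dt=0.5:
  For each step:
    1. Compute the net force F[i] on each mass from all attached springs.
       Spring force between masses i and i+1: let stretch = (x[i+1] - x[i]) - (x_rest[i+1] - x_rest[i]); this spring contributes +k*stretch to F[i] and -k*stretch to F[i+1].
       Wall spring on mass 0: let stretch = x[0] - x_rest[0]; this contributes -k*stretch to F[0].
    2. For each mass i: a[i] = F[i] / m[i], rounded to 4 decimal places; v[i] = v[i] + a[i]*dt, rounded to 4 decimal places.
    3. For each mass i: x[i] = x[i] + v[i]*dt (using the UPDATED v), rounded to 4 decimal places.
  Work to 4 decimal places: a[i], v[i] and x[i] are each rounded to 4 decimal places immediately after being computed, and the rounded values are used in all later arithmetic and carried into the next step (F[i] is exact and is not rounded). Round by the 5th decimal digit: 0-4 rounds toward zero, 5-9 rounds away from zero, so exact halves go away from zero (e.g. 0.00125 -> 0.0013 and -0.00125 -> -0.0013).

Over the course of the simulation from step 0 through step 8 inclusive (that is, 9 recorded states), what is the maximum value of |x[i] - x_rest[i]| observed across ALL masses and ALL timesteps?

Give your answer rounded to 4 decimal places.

Answer: 3.1598

Derivation:
Step 0: x=[4.0000 11.0000 20.0000 25.0000] v=[0.0000 1.0000 0.0000 0.0000]
Step 1: x=[4.7500 12.0000 19.5000 25.2500] v=[1.5000 2.0000 -1.0000 0.5000]
Step 2: x=[6.1250 13.0625 18.7813 25.5625] v=[2.7500 2.1250 -1.4375 0.6250]
Step 3: x=[7.7032 13.8204 18.1954 25.6797] v=[3.1563 1.5157 -1.1719 0.2344]
Step 4: x=[8.8849 14.1427 17.9981 25.4258] v=[2.3633 0.6446 -0.3946 -0.5078]
Step 5: x=[9.1598 14.1144 18.2474 24.8150] v=[0.5498 -0.0566 0.4985 -1.2217]
Step 6: x=[8.3834 13.8807 18.8010 24.0623] v=[-1.5528 -0.4674 1.1072 -1.5055]
Step 7: x=[6.8855 13.5028 19.3973 23.4942] v=[-2.9959 -0.7559 1.1925 -1.1362]
Step 8: x=[5.3205 12.9442 19.7689 23.4019] v=[-3.1300 -1.1173 0.7431 -0.1847]
Max displacement = 3.1598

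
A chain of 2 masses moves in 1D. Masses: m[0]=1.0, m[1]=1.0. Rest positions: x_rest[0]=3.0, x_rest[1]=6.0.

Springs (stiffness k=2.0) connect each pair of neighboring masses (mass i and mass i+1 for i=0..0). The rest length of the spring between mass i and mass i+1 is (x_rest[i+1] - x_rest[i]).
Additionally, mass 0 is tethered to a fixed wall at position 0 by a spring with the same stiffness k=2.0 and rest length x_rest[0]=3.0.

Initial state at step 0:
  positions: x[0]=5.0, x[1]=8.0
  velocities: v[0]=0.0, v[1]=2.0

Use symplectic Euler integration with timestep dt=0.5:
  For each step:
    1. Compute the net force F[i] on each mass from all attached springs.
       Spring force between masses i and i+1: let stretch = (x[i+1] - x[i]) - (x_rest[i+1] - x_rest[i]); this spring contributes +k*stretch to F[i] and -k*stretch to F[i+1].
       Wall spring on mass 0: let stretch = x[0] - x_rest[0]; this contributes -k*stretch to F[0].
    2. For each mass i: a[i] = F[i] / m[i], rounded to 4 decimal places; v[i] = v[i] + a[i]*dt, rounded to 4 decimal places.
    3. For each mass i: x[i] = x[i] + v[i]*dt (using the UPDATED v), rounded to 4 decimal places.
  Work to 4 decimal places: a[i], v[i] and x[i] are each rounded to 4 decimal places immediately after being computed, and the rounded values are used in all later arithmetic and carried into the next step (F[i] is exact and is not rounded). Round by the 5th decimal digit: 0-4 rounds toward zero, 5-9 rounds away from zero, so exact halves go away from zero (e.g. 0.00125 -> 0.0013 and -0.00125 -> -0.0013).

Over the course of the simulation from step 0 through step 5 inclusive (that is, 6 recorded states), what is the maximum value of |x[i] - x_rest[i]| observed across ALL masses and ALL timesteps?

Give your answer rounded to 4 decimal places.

Step 0: x=[5.0000 8.0000] v=[0.0000 2.0000]
Step 1: x=[4.0000 9.0000] v=[-2.0000 2.0000]
Step 2: x=[3.5000 9.0000] v=[-1.0000 0.0000]
Step 3: x=[4.0000 7.7500] v=[1.0000 -2.5000]
Step 4: x=[4.3750 6.1250] v=[0.7500 -3.2500]
Step 5: x=[3.4375 5.1250] v=[-1.8750 -2.0000]
Max displacement = 3.0000

Answer: 3.0000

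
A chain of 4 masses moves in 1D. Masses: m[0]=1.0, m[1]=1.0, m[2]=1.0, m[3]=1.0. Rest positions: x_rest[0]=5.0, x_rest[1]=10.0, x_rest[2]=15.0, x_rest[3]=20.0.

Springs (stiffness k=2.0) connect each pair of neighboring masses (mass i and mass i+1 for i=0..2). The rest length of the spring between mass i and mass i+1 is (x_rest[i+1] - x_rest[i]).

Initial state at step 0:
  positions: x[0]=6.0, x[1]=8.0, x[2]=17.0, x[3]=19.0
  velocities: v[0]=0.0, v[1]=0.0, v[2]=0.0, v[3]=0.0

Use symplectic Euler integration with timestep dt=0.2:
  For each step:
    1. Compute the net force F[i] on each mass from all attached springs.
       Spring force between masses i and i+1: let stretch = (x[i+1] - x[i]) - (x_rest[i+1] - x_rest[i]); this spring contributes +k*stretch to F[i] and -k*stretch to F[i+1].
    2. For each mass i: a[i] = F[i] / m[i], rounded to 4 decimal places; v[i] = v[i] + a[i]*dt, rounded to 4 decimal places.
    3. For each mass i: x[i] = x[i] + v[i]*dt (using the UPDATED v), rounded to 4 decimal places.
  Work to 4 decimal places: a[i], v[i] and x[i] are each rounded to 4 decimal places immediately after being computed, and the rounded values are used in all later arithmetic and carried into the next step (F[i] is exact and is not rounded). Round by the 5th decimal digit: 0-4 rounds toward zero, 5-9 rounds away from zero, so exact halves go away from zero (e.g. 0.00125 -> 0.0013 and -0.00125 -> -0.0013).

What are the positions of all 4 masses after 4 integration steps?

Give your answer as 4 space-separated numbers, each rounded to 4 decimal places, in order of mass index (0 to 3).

Answer: 4.4429 11.5784 13.4216 20.5571

Derivation:
Step 0: x=[6.0000 8.0000 17.0000 19.0000] v=[0.0000 0.0000 0.0000 0.0000]
Step 1: x=[5.7600 8.5600 16.4400 19.2400] v=[-1.2000 2.8000 -2.8000 1.2000]
Step 2: x=[5.3440 9.5264 15.4736 19.6560] v=[-2.0800 4.8320 -4.8320 2.0800]
Step 3: x=[4.8626 10.6340 14.3660 20.1374] v=[-2.4070 5.5379 -5.5379 2.4070]
Step 4: x=[4.4429 11.5784 13.4216 20.5571] v=[-2.0984 4.7221 -4.7221 2.0984]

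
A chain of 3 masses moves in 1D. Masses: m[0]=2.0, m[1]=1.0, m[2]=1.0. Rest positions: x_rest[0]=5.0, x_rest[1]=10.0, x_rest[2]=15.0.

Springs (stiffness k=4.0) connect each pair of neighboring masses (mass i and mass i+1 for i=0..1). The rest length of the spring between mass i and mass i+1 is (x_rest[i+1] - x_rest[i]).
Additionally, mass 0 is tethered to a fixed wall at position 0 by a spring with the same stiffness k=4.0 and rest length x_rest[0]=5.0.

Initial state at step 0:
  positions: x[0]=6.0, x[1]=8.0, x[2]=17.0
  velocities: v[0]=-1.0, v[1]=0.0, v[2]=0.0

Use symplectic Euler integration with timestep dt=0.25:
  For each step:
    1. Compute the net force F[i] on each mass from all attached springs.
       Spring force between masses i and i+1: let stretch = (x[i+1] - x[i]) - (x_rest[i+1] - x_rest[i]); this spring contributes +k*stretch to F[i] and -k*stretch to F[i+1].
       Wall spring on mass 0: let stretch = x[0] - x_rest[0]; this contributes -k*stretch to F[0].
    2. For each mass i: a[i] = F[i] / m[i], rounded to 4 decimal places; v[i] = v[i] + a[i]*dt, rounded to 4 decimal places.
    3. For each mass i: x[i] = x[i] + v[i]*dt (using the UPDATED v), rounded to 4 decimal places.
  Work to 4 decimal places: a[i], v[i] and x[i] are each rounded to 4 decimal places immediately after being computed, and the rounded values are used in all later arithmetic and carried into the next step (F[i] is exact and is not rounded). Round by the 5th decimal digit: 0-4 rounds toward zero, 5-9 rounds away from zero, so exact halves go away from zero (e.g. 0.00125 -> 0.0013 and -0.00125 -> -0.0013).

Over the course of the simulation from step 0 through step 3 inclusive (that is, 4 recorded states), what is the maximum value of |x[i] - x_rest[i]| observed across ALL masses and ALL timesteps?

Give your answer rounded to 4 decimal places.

Answer: 2.9297

Derivation:
Step 0: x=[6.0000 8.0000 17.0000] v=[-1.0000 0.0000 0.0000]
Step 1: x=[5.2500 9.7500 16.0000] v=[-3.0000 7.0000 -4.0000]
Step 2: x=[4.4063 11.9375 14.6875] v=[-3.3750 8.7500 -5.2500]
Step 3: x=[3.9532 12.9297 13.9375] v=[-1.8126 3.9688 -3.0000]
Max displacement = 2.9297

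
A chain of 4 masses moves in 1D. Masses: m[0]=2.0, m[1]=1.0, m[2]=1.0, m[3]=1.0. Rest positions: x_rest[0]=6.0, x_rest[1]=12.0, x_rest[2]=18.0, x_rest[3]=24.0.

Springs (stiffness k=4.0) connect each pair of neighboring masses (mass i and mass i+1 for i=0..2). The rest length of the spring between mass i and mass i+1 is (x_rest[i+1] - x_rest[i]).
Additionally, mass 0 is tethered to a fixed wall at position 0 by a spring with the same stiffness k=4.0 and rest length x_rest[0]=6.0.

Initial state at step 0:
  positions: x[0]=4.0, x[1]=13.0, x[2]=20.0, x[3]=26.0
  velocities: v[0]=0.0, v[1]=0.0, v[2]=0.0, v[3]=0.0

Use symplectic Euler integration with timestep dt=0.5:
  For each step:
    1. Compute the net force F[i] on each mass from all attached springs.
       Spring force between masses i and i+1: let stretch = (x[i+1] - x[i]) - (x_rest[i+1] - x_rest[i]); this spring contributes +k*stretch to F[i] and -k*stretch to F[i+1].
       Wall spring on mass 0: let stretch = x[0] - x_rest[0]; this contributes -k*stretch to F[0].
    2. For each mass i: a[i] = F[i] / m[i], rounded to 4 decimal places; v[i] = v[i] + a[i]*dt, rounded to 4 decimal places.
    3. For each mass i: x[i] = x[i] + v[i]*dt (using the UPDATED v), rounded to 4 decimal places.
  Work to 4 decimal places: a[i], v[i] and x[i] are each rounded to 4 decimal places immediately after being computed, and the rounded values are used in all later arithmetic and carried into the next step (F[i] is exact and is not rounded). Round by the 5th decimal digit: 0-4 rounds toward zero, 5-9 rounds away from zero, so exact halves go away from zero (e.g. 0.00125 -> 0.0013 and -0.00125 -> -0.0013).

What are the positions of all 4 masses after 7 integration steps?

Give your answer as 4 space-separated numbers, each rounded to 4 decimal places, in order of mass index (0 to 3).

Answer: 3.5625 10.5000 17.8750 24.5000

Derivation:
Step 0: x=[4.0000 13.0000 20.0000 26.0000] v=[0.0000 0.0000 0.0000 0.0000]
Step 1: x=[6.5000 11.0000 19.0000 26.0000] v=[5.0000 -4.0000 -2.0000 0.0000]
Step 2: x=[8.0000 12.5000 17.0000 25.0000] v=[3.0000 3.0000 -4.0000 -2.0000]
Step 3: x=[7.7500 14.0000 18.5000 22.0000] v=[-0.5000 3.0000 3.0000 -6.0000]
Step 4: x=[6.7500 13.7500 19.0000 21.5000] v=[-2.0000 -0.5000 1.0000 -1.0000]
Step 5: x=[5.8750 11.7500 16.7500 24.5000] v=[-1.7500 -4.0000 -4.5000 6.0000]
Step 6: x=[5.0000 8.8750 17.2500 25.7500] v=[-1.7500 -5.7500 1.0000 2.5000]
Step 7: x=[3.5625 10.5000 17.8750 24.5000] v=[-2.8750 3.2500 1.2500 -2.5000]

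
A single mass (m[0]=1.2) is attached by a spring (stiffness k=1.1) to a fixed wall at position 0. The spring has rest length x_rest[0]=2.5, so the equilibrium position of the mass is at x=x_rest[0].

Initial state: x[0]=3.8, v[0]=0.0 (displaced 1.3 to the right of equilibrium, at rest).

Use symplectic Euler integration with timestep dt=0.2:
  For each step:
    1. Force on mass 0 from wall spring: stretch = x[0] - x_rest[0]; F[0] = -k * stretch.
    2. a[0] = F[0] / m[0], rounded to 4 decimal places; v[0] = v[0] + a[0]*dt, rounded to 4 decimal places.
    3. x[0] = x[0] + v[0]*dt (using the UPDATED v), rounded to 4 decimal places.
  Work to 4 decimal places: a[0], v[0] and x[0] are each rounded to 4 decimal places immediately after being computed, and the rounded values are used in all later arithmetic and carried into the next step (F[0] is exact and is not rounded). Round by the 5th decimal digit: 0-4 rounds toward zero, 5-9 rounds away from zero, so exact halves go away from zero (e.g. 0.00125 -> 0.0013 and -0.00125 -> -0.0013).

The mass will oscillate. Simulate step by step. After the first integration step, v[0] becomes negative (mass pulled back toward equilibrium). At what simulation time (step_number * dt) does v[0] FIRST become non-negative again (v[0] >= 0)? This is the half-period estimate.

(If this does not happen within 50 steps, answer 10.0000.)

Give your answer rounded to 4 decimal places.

Step 0: x=[3.8000] v=[0.0000]
Step 1: x=[3.7523] v=[-0.2383]
Step 2: x=[3.6587] v=[-0.4679]
Step 3: x=[3.5226] v=[-0.6803]
Step 4: x=[3.3490] v=[-0.8678]
Step 5: x=[3.1443] v=[-1.0235]
Step 6: x=[2.9160] v=[-1.1416]
Step 7: x=[2.6724] v=[-1.2179]
Step 8: x=[2.4225] v=[-1.2495]
Step 9: x=[2.1754] v=[-1.2353]
Step 10: x=[1.9402] v=[-1.1758]
Step 11: x=[1.7256] v=[-1.0732]
Step 12: x=[1.5394] v=[-0.9312]
Step 13: x=[1.3884] v=[-0.7551]
Step 14: x=[1.2781] v=[-0.5513]
Step 15: x=[1.2126] v=[-0.3273]
Step 16: x=[1.1943] v=[-0.0913]
Step 17: x=[1.2239] v=[0.1481]
First v>=0 after going negative at step 17, time=3.4000

Answer: 3.4000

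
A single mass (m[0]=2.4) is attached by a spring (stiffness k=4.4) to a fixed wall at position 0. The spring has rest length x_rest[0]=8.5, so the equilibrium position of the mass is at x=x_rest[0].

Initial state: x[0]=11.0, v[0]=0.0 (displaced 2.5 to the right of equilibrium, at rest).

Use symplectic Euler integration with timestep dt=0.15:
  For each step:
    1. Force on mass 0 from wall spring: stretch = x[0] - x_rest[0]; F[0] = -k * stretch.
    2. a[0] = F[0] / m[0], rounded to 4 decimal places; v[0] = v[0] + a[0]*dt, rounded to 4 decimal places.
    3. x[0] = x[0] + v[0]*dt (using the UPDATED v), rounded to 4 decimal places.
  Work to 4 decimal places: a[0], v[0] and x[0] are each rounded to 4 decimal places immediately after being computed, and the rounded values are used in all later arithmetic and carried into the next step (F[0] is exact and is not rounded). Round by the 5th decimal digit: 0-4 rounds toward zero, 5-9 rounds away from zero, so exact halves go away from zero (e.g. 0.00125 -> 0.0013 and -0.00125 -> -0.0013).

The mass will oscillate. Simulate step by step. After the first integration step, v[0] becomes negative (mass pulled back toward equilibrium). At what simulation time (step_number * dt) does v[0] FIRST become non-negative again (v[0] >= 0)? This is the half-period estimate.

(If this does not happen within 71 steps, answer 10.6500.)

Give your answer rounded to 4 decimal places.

Step 0: x=[11.0000] v=[0.0000]
Step 1: x=[10.8969] v=[-0.6875]
Step 2: x=[10.6949] v=[-1.3466]
Step 3: x=[10.4024] v=[-1.9502]
Step 4: x=[10.0314] v=[-2.4734]
Step 5: x=[9.5972] v=[-2.8945]
Step 6: x=[9.1178] v=[-3.1962]
Step 7: x=[8.6129] v=[-3.3661]
Step 8: x=[8.1033] v=[-3.3972]
Step 9: x=[7.6101] v=[-3.2881]
Step 10: x=[7.1536] v=[-3.0434]
Step 11: x=[6.7526] v=[-2.6731]
Step 12: x=[6.4237] v=[-2.1926]
Step 13: x=[6.1805] v=[-1.6216]
Step 14: x=[6.0329] v=[-0.9837]
Step 15: x=[5.9871] v=[-0.3053]
Step 16: x=[6.0450] v=[0.3858]
First v>=0 after going negative at step 16, time=2.4000

Answer: 2.4000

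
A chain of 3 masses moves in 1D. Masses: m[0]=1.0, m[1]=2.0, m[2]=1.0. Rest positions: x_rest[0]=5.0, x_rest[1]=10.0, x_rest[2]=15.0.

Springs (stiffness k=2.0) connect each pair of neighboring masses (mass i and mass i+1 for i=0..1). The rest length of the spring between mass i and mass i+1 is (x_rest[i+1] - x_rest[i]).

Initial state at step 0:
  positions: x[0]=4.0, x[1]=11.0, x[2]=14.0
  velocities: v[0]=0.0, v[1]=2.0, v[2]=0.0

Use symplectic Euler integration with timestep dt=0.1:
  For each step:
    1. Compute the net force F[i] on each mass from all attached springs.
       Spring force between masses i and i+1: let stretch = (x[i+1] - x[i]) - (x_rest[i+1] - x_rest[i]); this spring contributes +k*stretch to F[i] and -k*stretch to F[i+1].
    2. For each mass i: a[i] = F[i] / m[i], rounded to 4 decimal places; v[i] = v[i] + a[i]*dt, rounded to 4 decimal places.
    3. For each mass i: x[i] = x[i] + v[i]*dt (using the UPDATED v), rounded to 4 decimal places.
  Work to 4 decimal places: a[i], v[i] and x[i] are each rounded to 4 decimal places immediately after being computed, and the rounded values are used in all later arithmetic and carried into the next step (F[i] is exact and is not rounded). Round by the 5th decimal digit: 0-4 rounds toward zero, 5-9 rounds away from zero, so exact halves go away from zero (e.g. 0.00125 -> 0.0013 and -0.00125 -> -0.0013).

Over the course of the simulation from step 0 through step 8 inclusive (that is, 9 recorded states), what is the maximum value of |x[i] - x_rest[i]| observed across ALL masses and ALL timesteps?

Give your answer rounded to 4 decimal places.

Step 0: x=[4.0000 11.0000 14.0000] v=[0.0000 2.0000 0.0000]
Step 1: x=[4.0400 11.1600 14.0400] v=[0.4000 1.6000 0.4000]
Step 2: x=[4.1224 11.2776 14.1224] v=[0.8240 1.1760 0.8240]
Step 3: x=[4.2479 11.3521 14.2479] v=[1.2550 0.7450 1.2550]
Step 4: x=[4.4155 11.3845 14.4155] v=[1.6758 0.3242 1.6758]
Step 5: x=[4.6225 11.3775 14.6225] v=[2.0696 -0.0696 2.0696]
Step 6: x=[4.8646 11.3354 14.8646] v=[2.4206 -0.4206 2.4206]
Step 7: x=[5.1361 11.2639 15.1361] v=[2.7148 -0.7148 2.7148]
Step 8: x=[5.4301 11.1699 15.4301] v=[2.9404 -0.9404 2.9404]
Max displacement = 1.3845

Answer: 1.3845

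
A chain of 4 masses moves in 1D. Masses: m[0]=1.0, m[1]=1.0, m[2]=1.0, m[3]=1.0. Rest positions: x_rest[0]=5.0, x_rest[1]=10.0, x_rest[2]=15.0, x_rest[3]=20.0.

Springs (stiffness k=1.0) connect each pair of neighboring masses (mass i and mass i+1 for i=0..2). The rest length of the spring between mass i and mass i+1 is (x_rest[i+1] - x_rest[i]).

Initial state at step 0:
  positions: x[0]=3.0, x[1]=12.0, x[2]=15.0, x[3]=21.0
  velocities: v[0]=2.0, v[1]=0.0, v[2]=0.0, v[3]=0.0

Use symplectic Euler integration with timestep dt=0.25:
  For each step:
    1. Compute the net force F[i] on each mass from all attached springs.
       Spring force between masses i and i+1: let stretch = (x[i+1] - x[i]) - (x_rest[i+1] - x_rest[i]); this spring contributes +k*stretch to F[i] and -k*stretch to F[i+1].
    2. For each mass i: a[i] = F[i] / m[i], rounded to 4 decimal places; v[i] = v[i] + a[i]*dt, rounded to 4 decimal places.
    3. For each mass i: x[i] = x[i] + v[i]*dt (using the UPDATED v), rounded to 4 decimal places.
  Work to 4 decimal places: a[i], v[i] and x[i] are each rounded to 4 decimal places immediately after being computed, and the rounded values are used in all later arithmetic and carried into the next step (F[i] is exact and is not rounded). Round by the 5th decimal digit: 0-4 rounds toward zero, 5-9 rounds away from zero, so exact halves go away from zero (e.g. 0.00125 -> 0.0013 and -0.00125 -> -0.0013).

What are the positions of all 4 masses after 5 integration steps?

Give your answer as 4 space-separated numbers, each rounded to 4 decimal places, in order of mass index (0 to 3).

Answer: 7.5213 9.0931 16.3829 20.5030

Derivation:
Step 0: x=[3.0000 12.0000 15.0000 21.0000] v=[2.0000 0.0000 0.0000 0.0000]
Step 1: x=[3.7500 11.6250 15.1875 20.9375] v=[3.0000 -1.5000 0.7500 -0.2500]
Step 2: x=[4.6797 10.9805 15.5117 20.8281] v=[3.7188 -2.5781 1.2969 -0.4375]
Step 3: x=[5.6907 10.2254 15.8850 20.6990] v=[4.0440 -3.0205 1.4932 -0.5166]
Step 4: x=[6.6726 9.5406 16.2055 20.5815] v=[3.9277 -2.7393 1.2818 -0.4701]
Step 5: x=[7.5213 9.0931 16.3829 20.5030] v=[3.3947 -1.7901 0.7096 -0.3141]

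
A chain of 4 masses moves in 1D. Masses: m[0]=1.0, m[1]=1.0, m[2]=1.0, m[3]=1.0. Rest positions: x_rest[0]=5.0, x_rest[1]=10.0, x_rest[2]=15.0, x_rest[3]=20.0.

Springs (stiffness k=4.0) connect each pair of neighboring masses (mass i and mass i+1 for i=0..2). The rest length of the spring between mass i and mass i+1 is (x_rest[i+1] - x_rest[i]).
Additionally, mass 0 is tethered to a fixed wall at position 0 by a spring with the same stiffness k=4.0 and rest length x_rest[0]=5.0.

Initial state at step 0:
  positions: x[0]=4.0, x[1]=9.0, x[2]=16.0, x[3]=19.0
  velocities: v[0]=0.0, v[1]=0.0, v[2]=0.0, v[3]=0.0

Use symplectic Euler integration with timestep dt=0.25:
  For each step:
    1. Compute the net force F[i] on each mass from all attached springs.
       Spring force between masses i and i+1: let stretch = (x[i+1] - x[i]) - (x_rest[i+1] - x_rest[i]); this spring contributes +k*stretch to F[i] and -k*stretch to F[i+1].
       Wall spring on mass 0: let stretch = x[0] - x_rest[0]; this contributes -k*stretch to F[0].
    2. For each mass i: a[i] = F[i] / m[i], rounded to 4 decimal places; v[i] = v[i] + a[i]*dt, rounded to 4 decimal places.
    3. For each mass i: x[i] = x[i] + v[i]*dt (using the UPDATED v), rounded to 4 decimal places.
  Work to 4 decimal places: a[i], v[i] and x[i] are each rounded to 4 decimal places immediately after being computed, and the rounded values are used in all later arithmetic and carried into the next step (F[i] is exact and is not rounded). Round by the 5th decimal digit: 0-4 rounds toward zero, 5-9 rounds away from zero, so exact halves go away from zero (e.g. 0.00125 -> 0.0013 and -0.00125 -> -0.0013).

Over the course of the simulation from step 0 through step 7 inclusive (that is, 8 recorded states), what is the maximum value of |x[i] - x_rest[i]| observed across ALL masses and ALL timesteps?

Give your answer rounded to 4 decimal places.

Step 0: x=[4.0000 9.0000 16.0000 19.0000] v=[0.0000 0.0000 0.0000 0.0000]
Step 1: x=[4.2500 9.5000 15.0000 19.5000] v=[1.0000 2.0000 -4.0000 2.0000]
Step 2: x=[4.7500 10.0625 13.7500 20.1250] v=[2.0000 2.2500 -5.0000 2.5000]
Step 3: x=[5.3906 10.2188 13.1719 20.4063] v=[2.5625 0.6250 -2.3125 1.1250]
Step 4: x=[5.8906 9.9063 13.6641 20.1290] v=[2.0001 -1.2501 1.9688 -1.1094]
Step 5: x=[5.9219 9.5293 14.8331 19.4854] v=[0.1252 -1.5080 4.6759 -2.5743]
Step 6: x=[5.3746 9.5764 15.8392 18.9288] v=[-2.1893 0.1884 4.0244 -2.2266]
Step 7: x=[4.5341 10.1388 16.0520 18.8498] v=[-3.3621 2.2494 0.8512 -0.3162]
Max displacement = 1.8281

Answer: 1.8281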